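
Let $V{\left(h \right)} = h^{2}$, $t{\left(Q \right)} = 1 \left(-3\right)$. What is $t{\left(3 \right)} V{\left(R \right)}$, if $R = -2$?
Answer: $-12$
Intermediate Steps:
$t{\left(Q \right)} = -3$
$t{\left(3 \right)} V{\left(R \right)} = - 3 \left(-2\right)^{2} = \left(-3\right) 4 = -12$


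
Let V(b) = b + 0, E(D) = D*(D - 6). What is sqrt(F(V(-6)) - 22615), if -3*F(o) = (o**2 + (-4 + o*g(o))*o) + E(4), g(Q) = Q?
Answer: I*sqrt(203043)/3 ≈ 150.2*I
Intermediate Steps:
E(D) = D*(-6 + D)
V(b) = b
F(o) = 8/3 - o**2/3 - o*(-4 + o**2)/3 (F(o) = -((o**2 + (-4 + o*o)*o) + 4*(-6 + 4))/3 = -((o**2 + (-4 + o**2)*o) + 4*(-2))/3 = -((o**2 + o*(-4 + o**2)) - 8)/3 = -(-8 + o**2 + o*(-4 + o**2))/3 = 8/3 - o**2/3 - o*(-4 + o**2)/3)
sqrt(F(V(-6)) - 22615) = sqrt((8/3 - 1/3*(-6)**2 - 1/3*(-6)**3 + (4/3)*(-6)) - 22615) = sqrt((8/3 - 1/3*36 - 1/3*(-216) - 8) - 22615) = sqrt((8/3 - 12 + 72 - 8) - 22615) = sqrt(164/3 - 22615) = sqrt(-67681/3) = I*sqrt(203043)/3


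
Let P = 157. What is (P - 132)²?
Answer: 625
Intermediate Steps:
(P - 132)² = (157 - 132)² = 25² = 625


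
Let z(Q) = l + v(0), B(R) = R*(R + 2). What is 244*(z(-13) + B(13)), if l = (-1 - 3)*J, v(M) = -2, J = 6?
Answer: 41236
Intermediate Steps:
l = -24 (l = (-1 - 3)*6 = -4*6 = -24)
B(R) = R*(2 + R)
z(Q) = -26 (z(Q) = -24 - 2 = -26)
244*(z(-13) + B(13)) = 244*(-26 + 13*(2 + 13)) = 244*(-26 + 13*15) = 244*(-26 + 195) = 244*169 = 41236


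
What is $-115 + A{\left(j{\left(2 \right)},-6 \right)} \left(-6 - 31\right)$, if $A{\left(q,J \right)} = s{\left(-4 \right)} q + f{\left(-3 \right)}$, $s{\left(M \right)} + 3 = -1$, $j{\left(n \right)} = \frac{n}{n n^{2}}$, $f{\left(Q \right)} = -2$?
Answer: $-4$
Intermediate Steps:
$j{\left(n \right)} = \frac{1}{n^{2}}$ ($j{\left(n \right)} = \frac{n}{n^{3}} = \frac{1}{n^{2}}$)
$s{\left(M \right)} = -4$ ($s{\left(M \right)} = -3 - 1 = -4$)
$A{\left(q,J \right)} = -2 - 4 q$ ($A{\left(q,J \right)} = - 4 q - 2 = -2 - 4 q$)
$-115 + A{\left(j{\left(2 \right)},-6 \right)} \left(-6 - 31\right) = -115 + \left(-2 - \frac{4}{4}\right) \left(-6 - 31\right) = -115 + \left(-2 - 1\right) \left(-6 - 31\right) = -115 + \left(-2 - 1\right) \left(-37\right) = -115 - -111 = -115 + 111 = -4$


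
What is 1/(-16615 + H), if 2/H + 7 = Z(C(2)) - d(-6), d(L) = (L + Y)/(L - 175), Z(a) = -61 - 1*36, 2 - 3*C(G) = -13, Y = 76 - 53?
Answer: -18807/312478667 ≈ -6.0186e-5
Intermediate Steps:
Y = 23
C(G) = 5 (C(G) = ⅔ - ⅓*(-13) = ⅔ + 13/3 = 5)
Z(a) = -97 (Z(a) = -61 - 36 = -97)
d(L) = (23 + L)/(-175 + L) (d(L) = (L + 23)/(L - 175) = (23 + L)/(-175 + L))
H = -362/18807 (H = 2/(-7 + (-97 - (23 - 6)/(-175 - 6))) = 2/(-7 + (-97 - 17/(-181))) = 2/(-7 + (-97 - (-1)*17/181)) = 2/(-7 + (-97 - 1*(-17/181))) = 2/(-7 + (-97 + 17/181)) = 2/(-7 - 17540/181) = 2/(-18807/181) = 2*(-181/18807) = -362/18807 ≈ -0.019248)
1/(-16615 + H) = 1/(-16615 - 362/18807) = 1/(-312478667/18807) = -18807/312478667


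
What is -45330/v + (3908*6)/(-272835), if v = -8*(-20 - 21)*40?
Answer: -422508277/119319840 ≈ -3.5410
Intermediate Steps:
v = 13120 (v = -8*(-41)*40 = 328*40 = 13120)
-45330/v + (3908*6)/(-272835) = -45330/13120 + (3908*6)/(-272835) = -45330*1/13120 + 23448*(-1/272835) = -4533/1312 - 7816/90945 = -422508277/119319840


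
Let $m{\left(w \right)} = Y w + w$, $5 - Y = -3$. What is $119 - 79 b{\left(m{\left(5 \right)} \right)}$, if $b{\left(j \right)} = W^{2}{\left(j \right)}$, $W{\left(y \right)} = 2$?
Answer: $-197$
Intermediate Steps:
$Y = 8$ ($Y = 5 - -3 = 5 + 3 = 8$)
$m{\left(w \right)} = 9 w$ ($m{\left(w \right)} = 8 w + w = 9 w$)
$b{\left(j \right)} = 4$ ($b{\left(j \right)} = 2^{2} = 4$)
$119 - 79 b{\left(m{\left(5 \right)} \right)} = 119 - 316 = -197$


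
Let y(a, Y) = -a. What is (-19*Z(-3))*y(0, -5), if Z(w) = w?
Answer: 0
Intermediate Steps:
(-19*Z(-3))*y(0, -5) = (-19*(-3))*(-1*0) = 57*0 = 0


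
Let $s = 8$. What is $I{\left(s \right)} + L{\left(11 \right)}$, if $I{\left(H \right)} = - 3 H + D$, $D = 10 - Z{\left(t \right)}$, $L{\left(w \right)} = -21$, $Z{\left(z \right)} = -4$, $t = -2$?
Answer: $-31$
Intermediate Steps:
$D = 14$ ($D = 10 - -4 = 10 + 4 = 14$)
$I{\left(H \right)} = 14 - 3 H$ ($I{\left(H \right)} = - 3 H + 14 = 14 - 3 H$)
$I{\left(s \right)} + L{\left(11 \right)} = \left(14 - 24\right) - 21 = -10 - 21 = -31$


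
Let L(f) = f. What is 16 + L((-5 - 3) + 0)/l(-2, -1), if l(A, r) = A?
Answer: 20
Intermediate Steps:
16 + L((-5 - 3) + 0)/l(-2, -1) = 16 + ((-5 - 3) + 0)/(-2) = 16 + (-8 + 0)*(-½) = 16 - 8*(-½) = 16 + 4 = 20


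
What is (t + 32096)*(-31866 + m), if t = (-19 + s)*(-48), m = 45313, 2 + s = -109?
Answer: 515504192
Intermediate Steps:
s = -111 (s = -2 - 109 = -111)
t = 6240 (t = (-19 - 111)*(-48) = -130*(-48) = 6240)
(t + 32096)*(-31866 + m) = (6240 + 32096)*(-31866 + 45313) = 38336*13447 = 515504192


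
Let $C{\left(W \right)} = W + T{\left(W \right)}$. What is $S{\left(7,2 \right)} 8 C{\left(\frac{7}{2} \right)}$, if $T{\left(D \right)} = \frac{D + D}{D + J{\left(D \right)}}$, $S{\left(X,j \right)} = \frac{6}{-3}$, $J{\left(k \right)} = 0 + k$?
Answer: $-72$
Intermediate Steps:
$J{\left(k \right)} = k$
$S{\left(X,j \right)} = -2$ ($S{\left(X,j \right)} = 6 \left(- \frac{1}{3}\right) = -2$)
$T{\left(D \right)} = 1$ ($T{\left(D \right)} = \frac{D + D}{D + D} = \frac{2 D}{2 D} = 2 D \frac{1}{2 D} = 1$)
$C{\left(W \right)} = 1 + W$ ($C{\left(W \right)} = W + 1 = 1 + W$)
$S{\left(7,2 \right)} 8 C{\left(\frac{7}{2} \right)} = \left(-2\right) 8 \left(1 + \frac{7}{2}\right) = - 16 \left(1 + 7 \cdot \frac{1}{2}\right) = - 16 \left(1 + \frac{7}{2}\right) = \left(-16\right) \frac{9}{2} = -72$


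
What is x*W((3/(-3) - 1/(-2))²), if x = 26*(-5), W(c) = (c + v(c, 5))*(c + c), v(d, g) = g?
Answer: -1365/4 ≈ -341.25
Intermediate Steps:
W(c) = 2*c*(5 + c) (W(c) = (c + 5)*(c + c) = (5 + c)*(2*c) = 2*c*(5 + c))
x = -130
x*W((3/(-3) - 1/(-2))²) = -260*(3/(-3) - 1/(-2))²*(5 + (3/(-3) - 1/(-2))²) = -260*(3*(-⅓) - 1*(-½))²*(5 + (3*(-⅓) - 1*(-½))²) = -260*(-1 + ½)²*(5 + (-1 + ½)²) = -260*(-½)²*(5 + (-½)²) = -260*(5 + ¼)/4 = -260*21/(4*4) = -130*21/8 = -1365/4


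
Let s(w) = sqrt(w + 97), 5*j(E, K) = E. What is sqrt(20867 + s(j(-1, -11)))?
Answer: sqrt(521675 + 110*sqrt(5))/5 ≈ 144.49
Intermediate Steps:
j(E, K) = E/5
s(w) = sqrt(97 + w)
sqrt(20867 + s(j(-1, -11))) = sqrt(20867 + sqrt(97 + (1/5)*(-1))) = sqrt(20867 + sqrt(97 - 1/5)) = sqrt(20867 + sqrt(484/5)) = sqrt(20867 + 22*sqrt(5)/5)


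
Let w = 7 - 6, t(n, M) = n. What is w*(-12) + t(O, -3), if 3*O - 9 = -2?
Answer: -29/3 ≈ -9.6667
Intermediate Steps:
O = 7/3 (O = 3 + (1/3)*(-2) = 3 - 2/3 = 7/3 ≈ 2.3333)
w = 1
w*(-12) + t(O, -3) = 1*(-12) + 7/3 = -12 + 7/3 = -29/3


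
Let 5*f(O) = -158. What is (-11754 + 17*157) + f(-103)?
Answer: -45583/5 ≈ -9116.6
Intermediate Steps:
f(O) = -158/5 (f(O) = (⅕)*(-158) = -158/5)
(-11754 + 17*157) + f(-103) = (-11754 + 17*157) - 158/5 = (-11754 + 2669) - 158/5 = -9085 - 158/5 = -45583/5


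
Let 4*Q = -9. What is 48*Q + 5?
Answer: -103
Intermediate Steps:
Q = -9/4 (Q = (1/4)*(-9) = -9/4 ≈ -2.2500)
48*Q + 5 = 48*(-9/4) + 5 = -108 + 5 = -103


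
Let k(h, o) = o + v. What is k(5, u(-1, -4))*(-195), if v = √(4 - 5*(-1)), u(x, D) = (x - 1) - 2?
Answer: 195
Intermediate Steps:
u(x, D) = -3 + x (u(x, D) = (-1 + x) - 2 = -3 + x)
v = 3 (v = √(4 + 5) = √9 = 3)
k(h, o) = 3 + o (k(h, o) = o + 3 = 3 + o)
k(5, u(-1, -4))*(-195) = (3 + (-3 - 1))*(-195) = (3 - 4)*(-195) = -1*(-195) = 195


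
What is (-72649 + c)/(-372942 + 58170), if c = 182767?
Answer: -18353/52462 ≈ -0.34983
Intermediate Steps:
(-72649 + c)/(-372942 + 58170) = (-72649 + 182767)/(-372942 + 58170) = 110118/(-314772) = 110118*(-1/314772) = -18353/52462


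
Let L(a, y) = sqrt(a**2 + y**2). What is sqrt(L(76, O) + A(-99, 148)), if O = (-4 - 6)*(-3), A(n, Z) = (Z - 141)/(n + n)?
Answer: sqrt(-154 + 8712*sqrt(1669))/66 ≈ 9.0372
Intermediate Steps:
A(n, Z) = (-141 + Z)/(2*n) (A(n, Z) = (-141 + Z)/((2*n)) = (-141 + Z)*(1/(2*n)) = (-141 + Z)/(2*n))
O = 30 (O = -10*(-3) = 30)
sqrt(L(76, O) + A(-99, 148)) = sqrt(sqrt(76**2 + 30**2) + (1/2)*(-141 + 148)/(-99)) = sqrt(sqrt(5776 + 900) + (1/2)*(-1/99)*7) = sqrt(sqrt(6676) - 7/198) = sqrt(2*sqrt(1669) - 7/198) = sqrt(-7/198 + 2*sqrt(1669))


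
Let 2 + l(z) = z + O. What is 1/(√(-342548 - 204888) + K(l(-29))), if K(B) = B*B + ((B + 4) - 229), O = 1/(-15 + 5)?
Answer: 7111100/10531134321 - 20000*I*√136859/10531134321 ≈ 0.00067525 - 0.00070257*I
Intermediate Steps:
O = -⅒ (O = 1/(-10) = -⅒ ≈ -0.10000)
l(z) = -21/10 + z (l(z) = -2 + (z - ⅒) = -2 + (-⅒ + z) = -21/10 + z)
K(B) = -225 + B + B² (K(B) = B² + ((4 + B) - 229) = B² + (-225 + B) = -225 + B + B²)
1/(√(-342548 - 204888) + K(l(-29))) = 1/(√(-342548 - 204888) + (-225 + (-21/10 - 29) + (-21/10 - 29)²)) = 1/(√(-547436) + (-225 - 311/10 + (-311/10)²)) = 1/(2*I*√136859 + (-225 - 311/10 + 96721/100)) = 1/(2*I*√136859 + 71111/100) = 1/(71111/100 + 2*I*√136859)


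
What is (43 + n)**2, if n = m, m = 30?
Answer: 5329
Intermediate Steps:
n = 30
(43 + n)**2 = (43 + 30)**2 = 73**2 = 5329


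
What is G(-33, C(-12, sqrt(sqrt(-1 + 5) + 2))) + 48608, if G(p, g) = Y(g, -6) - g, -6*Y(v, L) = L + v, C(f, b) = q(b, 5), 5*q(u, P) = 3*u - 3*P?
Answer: 486111/10 ≈ 48611.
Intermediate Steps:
q(u, P) = -3*P/5 + 3*u/5 (q(u, P) = (3*u - 3*P)/5 = (-3*P + 3*u)/5 = -3*P/5 + 3*u/5)
C(f, b) = -3 + 3*b/5 (C(f, b) = -3/5*5 + 3*b/5 = -3 + 3*b/5)
Y(v, L) = -L/6 - v/6 (Y(v, L) = -(L + v)/6 = -L/6 - v/6)
G(p, g) = 1 - 7*g/6 (G(p, g) = (-1/6*(-6) - g/6) - g = (1 - g/6) - g = 1 - 7*g/6)
G(-33, C(-12, sqrt(sqrt(-1 + 5) + 2))) + 48608 = (1 - 7*(-3 + 3*sqrt(sqrt(-1 + 5) + 2)/5)/6) + 48608 = (1 - 7*(-3 + 3*sqrt(sqrt(4) + 2)/5)/6) + 48608 = (1 - 7*(-3 + 3*sqrt(2 + 2)/5)/6) + 48608 = (1 - 7*(-3 + 3*sqrt(4)/5)/6) + 48608 = (1 - 7*(-3 + (3/5)*2)/6) + 48608 = (1 - 7*(-3 + 6/5)/6) + 48608 = (1 - 7/6*(-9/5)) + 48608 = (1 + 21/10) + 48608 = 31/10 + 48608 = 486111/10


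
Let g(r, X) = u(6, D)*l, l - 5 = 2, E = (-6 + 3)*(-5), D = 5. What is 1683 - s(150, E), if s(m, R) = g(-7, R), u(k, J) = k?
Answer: 1641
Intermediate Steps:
E = 15 (E = -3*(-5) = 15)
l = 7 (l = 5 + 2 = 7)
g(r, X) = 42 (g(r, X) = 6*7 = 42)
s(m, R) = 42
1683 - s(150, E) = 1683 - 1*42 = 1683 - 42 = 1641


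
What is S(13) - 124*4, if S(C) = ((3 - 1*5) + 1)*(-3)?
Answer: -493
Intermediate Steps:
S(C) = 3 (S(C) = ((3 - 5) + 1)*(-3) = (-2 + 1)*(-3) = -1*(-3) = 3)
S(13) - 124*4 = 3 - 124*4 = 3 - 496 = -493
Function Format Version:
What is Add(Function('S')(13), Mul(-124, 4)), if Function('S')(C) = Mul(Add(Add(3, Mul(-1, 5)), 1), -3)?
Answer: -493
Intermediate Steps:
Function('S')(C) = 3 (Function('S')(C) = Mul(Add(Add(3, -5), 1), -3) = Mul(Add(-2, 1), -3) = Mul(-1, -3) = 3)
Add(Function('S')(13), Mul(-124, 4)) = Add(3, Mul(-124, 4)) = Add(3, -496) = -493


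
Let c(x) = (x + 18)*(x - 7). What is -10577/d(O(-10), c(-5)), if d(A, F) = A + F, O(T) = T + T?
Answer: 10577/176 ≈ 60.097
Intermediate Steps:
O(T) = 2*T
c(x) = (-7 + x)*(18 + x) (c(x) = (18 + x)*(-7 + x) = (-7 + x)*(18 + x))
-10577/d(O(-10), c(-5)) = -10577/(2*(-10) + (-126 + (-5)² + 11*(-5))) = -10577/(-20 + (-126 + 25 - 55)) = -10577/(-20 - 156) = -10577/(-176) = -10577*(-1/176) = 10577/176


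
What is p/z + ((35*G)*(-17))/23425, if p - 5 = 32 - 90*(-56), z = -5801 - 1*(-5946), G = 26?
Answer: 4667423/135865 ≈ 34.353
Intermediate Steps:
z = 145 (z = -5801 + 5946 = 145)
p = 5077 (p = 5 + (32 - 90*(-56)) = 5 + (32 + 5040) = 5 + 5072 = 5077)
p/z + ((35*G)*(-17))/23425 = 5077/145 + ((35*26)*(-17))/23425 = 5077*(1/145) + (910*(-17))*(1/23425) = 5077/145 - 15470*1/23425 = 5077/145 - 3094/4685 = 4667423/135865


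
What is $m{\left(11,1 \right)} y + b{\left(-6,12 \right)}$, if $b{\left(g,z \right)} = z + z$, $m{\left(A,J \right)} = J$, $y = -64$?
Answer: $-40$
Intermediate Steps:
$b{\left(g,z \right)} = 2 z$
$m{\left(11,1 \right)} y + b{\left(-6,12 \right)} = 1 \left(-64\right) + 2 \cdot 12 = -64 + 24 = -40$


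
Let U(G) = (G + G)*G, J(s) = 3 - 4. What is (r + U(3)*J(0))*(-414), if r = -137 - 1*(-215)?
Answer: -24840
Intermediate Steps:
r = 78 (r = -137 + 215 = 78)
J(s) = -1
U(G) = 2*G² (U(G) = (2*G)*G = 2*G²)
(r + U(3)*J(0))*(-414) = (78 + (2*3²)*(-1))*(-414) = (78 + (2*9)*(-1))*(-414) = (78 + 18*(-1))*(-414) = (78 - 18)*(-414) = 60*(-414) = -24840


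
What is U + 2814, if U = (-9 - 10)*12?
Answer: 2586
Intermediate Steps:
U = -228 (U = -19*12 = -228)
U + 2814 = -228 + 2814 = 2586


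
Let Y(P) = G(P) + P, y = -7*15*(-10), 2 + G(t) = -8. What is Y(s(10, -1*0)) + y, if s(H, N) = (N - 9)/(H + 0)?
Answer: 10391/10 ≈ 1039.1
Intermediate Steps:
G(t) = -10 (G(t) = -2 - 8 = -10)
y = 1050 (y = -105*(-10) = 1050)
s(H, N) = (-9 + N)/H
Y(P) = -10 + P
Y(s(10, -1*0)) + y = (-10 + (-9 - 1*0)/10) + 1050 = (-10 + (-9 + 0)/10) + 1050 = (-10 + (⅒)*(-9)) + 1050 = (-10 - 9/10) + 1050 = -109/10 + 1050 = 10391/10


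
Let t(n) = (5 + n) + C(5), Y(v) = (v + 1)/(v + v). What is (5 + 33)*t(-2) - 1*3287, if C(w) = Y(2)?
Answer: -6289/2 ≈ -3144.5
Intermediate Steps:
Y(v) = (1 + v)/(2*v) (Y(v) = (1 + v)/((2*v)) = (1 + v)*(1/(2*v)) = (1 + v)/(2*v))
C(w) = 3/4 (C(w) = (1/2)*(1 + 2)/2 = (1/2)*(1/2)*3 = 3/4)
t(n) = 23/4 + n (t(n) = (5 + n) + 3/4 = 23/4 + n)
(5 + 33)*t(-2) - 1*3287 = (5 + 33)*(23/4 - 2) - 1*3287 = 38*(15/4) - 3287 = 285/2 - 3287 = -6289/2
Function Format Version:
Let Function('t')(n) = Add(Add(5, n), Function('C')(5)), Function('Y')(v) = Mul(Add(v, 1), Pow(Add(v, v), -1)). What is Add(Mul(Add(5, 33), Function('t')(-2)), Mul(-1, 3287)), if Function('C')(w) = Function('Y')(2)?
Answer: Rational(-6289, 2) ≈ -3144.5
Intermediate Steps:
Function('Y')(v) = Mul(Rational(1, 2), Pow(v, -1), Add(1, v)) (Function('Y')(v) = Mul(Add(1, v), Pow(Mul(2, v), -1)) = Mul(Add(1, v), Mul(Rational(1, 2), Pow(v, -1))) = Mul(Rational(1, 2), Pow(v, -1), Add(1, v)))
Function('C')(w) = Rational(3, 4) (Function('C')(w) = Mul(Rational(1, 2), Pow(2, -1), Add(1, 2)) = Mul(Rational(1, 2), Rational(1, 2), 3) = Rational(3, 4))
Function('t')(n) = Add(Rational(23, 4), n) (Function('t')(n) = Add(Add(5, n), Rational(3, 4)) = Add(Rational(23, 4), n))
Add(Mul(Add(5, 33), Function('t')(-2)), Mul(-1, 3287)) = Add(Mul(Add(5, 33), Add(Rational(23, 4), -2)), Mul(-1, 3287)) = Add(Mul(38, Rational(15, 4)), -3287) = Add(Rational(285, 2), -3287) = Rational(-6289, 2)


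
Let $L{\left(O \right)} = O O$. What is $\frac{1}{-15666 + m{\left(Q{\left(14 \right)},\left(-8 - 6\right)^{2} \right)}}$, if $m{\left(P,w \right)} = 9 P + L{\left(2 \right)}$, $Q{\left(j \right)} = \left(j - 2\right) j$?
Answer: $- \frac{1}{14150} \approx -7.0671 \cdot 10^{-5}$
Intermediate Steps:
$L{\left(O \right)} = O^{2}$
$Q{\left(j \right)} = j \left(-2 + j\right)$ ($Q{\left(j \right)} = \left(-2 + j\right) j = j \left(-2 + j\right)$)
$m{\left(P,w \right)} = 4 + 9 P$ ($m{\left(P,w \right)} = 9 P + 2^{2} = 9 P + 4 = 4 + 9 P$)
$\frac{1}{-15666 + m{\left(Q{\left(14 \right)},\left(-8 - 6\right)^{2} \right)}} = \frac{1}{-15666 + \left(4 + 9 \cdot 14 \left(-2 + 14\right)\right)} = \frac{1}{-15666 + \left(4 + 9 \cdot 14 \cdot 12\right)} = \frac{1}{-15666 + \left(4 + 9 \cdot 168\right)} = \frac{1}{-15666 + \left(4 + 1512\right)} = \frac{1}{-15666 + 1516} = \frac{1}{-14150} = - \frac{1}{14150}$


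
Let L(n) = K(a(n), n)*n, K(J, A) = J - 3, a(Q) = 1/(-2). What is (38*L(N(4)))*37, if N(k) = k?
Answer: -19684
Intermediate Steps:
a(Q) = -1/2
K(J, A) = -3 + J
L(n) = -7*n/2 (L(n) = (-3 - 1/2)*n = -7*n/2)
(38*L(N(4)))*37 = (38*(-7/2*4))*37 = (38*(-14))*37 = -532*37 = -19684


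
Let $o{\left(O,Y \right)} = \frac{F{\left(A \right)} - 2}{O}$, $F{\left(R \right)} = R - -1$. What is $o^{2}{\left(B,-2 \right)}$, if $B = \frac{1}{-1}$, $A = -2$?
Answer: $9$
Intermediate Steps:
$F{\left(R \right)} = 1 + R$ ($F{\left(R \right)} = R + 1 = 1 + R$)
$B = -1$
$o{\left(O,Y \right)} = - \frac{3}{O}$ ($o{\left(O,Y \right)} = \frac{\left(1 - 2\right) - 2}{O} = \frac{-1 - 2}{O} = - \frac{3}{O}$)
$o^{2}{\left(B,-2 \right)} = \left(- \frac{3}{-1}\right)^{2} = \left(\left(-3\right) \left(-1\right)\right)^{2} = 3^{2} = 9$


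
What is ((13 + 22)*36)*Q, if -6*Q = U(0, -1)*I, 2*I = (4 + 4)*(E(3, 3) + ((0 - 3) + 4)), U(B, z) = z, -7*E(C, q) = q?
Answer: 480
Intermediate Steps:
E(C, q) = -q/7
I = 16/7 (I = ((4 + 4)*(-1/7*3 + ((0 - 3) + 4)))/2 = (8*(-3/7 + (-3 + 4)))/2 = (8*(-3/7 + 1))/2 = (8*(4/7))/2 = (1/2)*(32/7) = 16/7 ≈ 2.2857)
Q = 8/21 (Q = -(-1)*16/(6*7) = -1/6*(-16/7) = 8/21 ≈ 0.38095)
((13 + 22)*36)*Q = ((13 + 22)*36)*(8/21) = (35*36)*(8/21) = 1260*(8/21) = 480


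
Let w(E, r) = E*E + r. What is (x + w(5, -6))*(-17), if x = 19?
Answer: -646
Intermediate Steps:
w(E, r) = r + E² (w(E, r) = E² + r = r + E²)
(x + w(5, -6))*(-17) = (19 + (-6 + 5²))*(-17) = (19 + (-6 + 25))*(-17) = (19 + 19)*(-17) = 38*(-17) = -646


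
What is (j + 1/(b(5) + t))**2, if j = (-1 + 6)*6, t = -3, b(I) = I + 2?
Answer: 14641/16 ≈ 915.06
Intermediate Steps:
b(I) = 2 + I
j = 30 (j = 5*6 = 30)
(j + 1/(b(5) + t))**2 = (30 + 1/((2 + 5) - 3))**2 = (30 + 1/(7 - 3))**2 = (30 + 1/4)**2 = (121/4)**2 = 14641/16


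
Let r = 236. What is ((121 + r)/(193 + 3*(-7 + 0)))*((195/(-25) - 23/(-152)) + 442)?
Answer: 117848199/130720 ≈ 901.53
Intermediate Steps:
((121 + r)/(193 + 3*(-7 + 0)))*((195/(-25) - 23/(-152)) + 442) = ((121 + 236)/(193 + 3*(-7 + 0)))*((195/(-25) - 23/(-152)) + 442) = (357/(193 + 3*(-7)))*((195*(-1/25) - 23*(-1/152)) + 442) = (357/(193 - 21))*((-39/5 + 23/152) + 442) = (357/172)*(-5813/760 + 442) = (357*(1/172))*(330107/760) = (357/172)*(330107/760) = 117848199/130720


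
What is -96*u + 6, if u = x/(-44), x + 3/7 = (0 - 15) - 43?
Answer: -9354/77 ≈ -121.48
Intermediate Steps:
x = -409/7 (x = -3/7 + ((0 - 15) - 43) = -3/7 + (-15 - 43) = -3/7 - 58 = -409/7 ≈ -58.429)
u = 409/308 (u = -409/7/(-44) = -409/7*(-1/44) = 409/308 ≈ 1.3279)
-96*u + 6 = -96*409/308 + 6 = -9816/77 + 6 = -9354/77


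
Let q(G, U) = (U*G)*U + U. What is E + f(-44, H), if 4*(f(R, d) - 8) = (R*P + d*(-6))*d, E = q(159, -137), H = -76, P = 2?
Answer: 2977150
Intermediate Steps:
q(G, U) = U + G*U**2 (q(G, U) = (G*U)*U + U = G*U**2 + U = U + G*U**2)
E = 2984134 (E = -137*(1 + 159*(-137)) = -137*(1 - 21783) = -137*(-21782) = 2984134)
f(R, d) = 8 + d*(-6*d + 2*R)/4 (f(R, d) = 8 + ((R*2 + d*(-6))*d)/4 = 8 + ((2*R - 6*d)*d)/4 = 8 + ((-6*d + 2*R)*d)/4 = 8 + (d*(-6*d + 2*R))/4 = 8 + d*(-6*d + 2*R)/4)
E + f(-44, H) = 2984134 + (8 - 3/2*(-76)**2 + (1/2)*(-44)*(-76)) = 2984134 + (8 - 3/2*5776 + 1672) = 2984134 + (8 - 8664 + 1672) = 2984134 - 6984 = 2977150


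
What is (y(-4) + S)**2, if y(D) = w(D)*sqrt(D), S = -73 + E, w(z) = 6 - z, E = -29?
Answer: 10004 - 4080*I ≈ 10004.0 - 4080.0*I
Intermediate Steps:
S = -102 (S = -73 - 29 = -102)
y(D) = sqrt(D)*(6 - D) (y(D) = (6 - D)*sqrt(D) = sqrt(D)*(6 - D))
(y(-4) + S)**2 = (sqrt(-4)*(6 - 1*(-4)) - 102)**2 = ((2*I)*(6 + 4) - 102)**2 = ((2*I)*10 - 102)**2 = (20*I - 102)**2 = (-102 + 20*I)**2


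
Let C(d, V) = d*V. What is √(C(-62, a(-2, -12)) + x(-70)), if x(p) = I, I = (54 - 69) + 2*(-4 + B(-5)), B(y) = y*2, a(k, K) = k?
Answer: 9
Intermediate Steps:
C(d, V) = V*d
B(y) = 2*y
I = -43 (I = (54 - 69) + 2*(-4 + 2*(-5)) = -15 + 2*(-4 - 10) = -15 + 2*(-14) = -15 - 28 = -43)
x(p) = -43
√(C(-62, a(-2, -12)) + x(-70)) = √(-2*(-62) - 43) = √(124 - 43) = √81 = 9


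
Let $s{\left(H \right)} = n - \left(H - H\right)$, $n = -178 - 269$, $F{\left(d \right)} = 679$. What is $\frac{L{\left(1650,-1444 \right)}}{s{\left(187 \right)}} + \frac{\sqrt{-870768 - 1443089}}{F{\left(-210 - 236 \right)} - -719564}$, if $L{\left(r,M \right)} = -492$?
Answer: $\frac{164}{149} + \frac{i \sqrt{2313857}}{720243} \approx 1.1007 + 0.002112 i$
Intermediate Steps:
$n = -447$ ($n = -178 - 269 = -447$)
$s{\left(H \right)} = -447$ ($s{\left(H \right)} = -447 - \left(H - H\right) = -447 - 0 = -447 + 0 = -447$)
$\frac{L{\left(1650,-1444 \right)}}{s{\left(187 \right)}} + \frac{\sqrt{-870768 - 1443089}}{F{\left(-210 - 236 \right)} - -719564} = - \frac{492}{-447} + \frac{\sqrt{-870768 - 1443089}}{679 - -719564} = \left(-492\right) \left(- \frac{1}{447}\right) + \frac{\sqrt{-2313857}}{679 + 719564} = \frac{164}{149} + \frac{i \sqrt{2313857}}{720243}$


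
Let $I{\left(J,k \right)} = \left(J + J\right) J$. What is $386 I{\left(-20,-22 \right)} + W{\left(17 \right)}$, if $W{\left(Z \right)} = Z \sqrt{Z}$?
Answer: $308800 + 17 \sqrt{17} \approx 3.0887 \cdot 10^{5}$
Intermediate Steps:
$W{\left(Z \right)} = Z^{\frac{3}{2}}$
$I{\left(J,k \right)} = 2 J^{2}$ ($I{\left(J,k \right)} = 2 J J = 2 J^{2}$)
$386 I{\left(-20,-22 \right)} + W{\left(17 \right)} = 386 \cdot 2 \left(-20\right)^{2} + 17^{\frac{3}{2}} = 386 \cdot 2 \cdot 400 + 17 \sqrt{17} = 386 \cdot 800 + 17 \sqrt{17} = 308800 + 17 \sqrt{17}$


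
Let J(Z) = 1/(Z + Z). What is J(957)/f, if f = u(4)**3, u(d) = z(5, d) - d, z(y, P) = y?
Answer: 1/1914 ≈ 0.00052247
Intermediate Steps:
J(Z) = 1/(2*Z)
u(d) = 5 - d
f = 1 (f = (5 - 1*4)**3 = (5 - 4)**3 = 1**3 = 1)
J(957)/f = ((1/2)/957)/1 = ((1/2)*(1/957))*1 = (1/1914)*1 = 1/1914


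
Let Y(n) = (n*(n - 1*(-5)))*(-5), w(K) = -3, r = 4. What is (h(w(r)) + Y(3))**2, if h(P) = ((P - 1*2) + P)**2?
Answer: 3136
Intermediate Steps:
h(P) = (-2 + 2*P)**2 (h(P) = ((P - 2) + P)**2 = ((-2 + P) + P)**2 = (-2 + 2*P)**2)
Y(n) = -5*n*(5 + n) (Y(n) = (n*(n + 5))*(-5) = (n*(5 + n))*(-5) = -5*n*(5 + n))
(h(w(r)) + Y(3))**2 = (4*(-1 - 3)**2 - 5*3*(5 + 3))**2 = (4*(-4)**2 - 5*3*8)**2 = (4*16 - 120)**2 = (64 - 120)**2 = (-56)**2 = 3136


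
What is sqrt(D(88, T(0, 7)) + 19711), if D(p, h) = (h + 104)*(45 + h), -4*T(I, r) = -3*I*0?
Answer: sqrt(24391) ≈ 156.18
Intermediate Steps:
T(I, r) = 0 (T(I, r) = -(-3*I)*0/4 = -1/4*0 = 0)
D(p, h) = (45 + h)*(104 + h) (D(p, h) = (104 + h)*(45 + h) = (45 + h)*(104 + h))
sqrt(D(88, T(0, 7)) + 19711) = sqrt((4680 + 0**2 + 149*0) + 19711) = sqrt((4680 + 0 + 0) + 19711) = sqrt(4680 + 19711) = sqrt(24391)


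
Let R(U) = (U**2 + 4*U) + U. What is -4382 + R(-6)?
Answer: -4376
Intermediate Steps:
R(U) = U**2 + 5*U
-4382 + R(-6) = -4382 - 6*(5 - 6) = -4382 - 6*(-1) = -4382 + 6 = -4376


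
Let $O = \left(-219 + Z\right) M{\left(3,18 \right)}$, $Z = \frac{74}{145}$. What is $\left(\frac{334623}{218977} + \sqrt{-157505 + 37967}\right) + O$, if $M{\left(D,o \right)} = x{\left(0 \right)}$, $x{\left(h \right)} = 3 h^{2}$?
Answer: $\frac{334623}{218977} + 3 i \sqrt{13282} \approx 1.5281 + 345.74 i$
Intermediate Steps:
$M{\left(D,o \right)} = 0$ ($M{\left(D,o \right)} = 3 \cdot 0^{2} = 3 \cdot 0 = 0$)
$Z = \frac{74}{145}$ ($Z = 74 \cdot \frac{1}{145} = \frac{74}{145} \approx 0.51034$)
$O = 0$ ($O = \left(-219 + \frac{74}{145}\right) 0 = \left(- \frac{31681}{145}\right) 0 = 0$)
$\left(\frac{334623}{218977} + \sqrt{-157505 + 37967}\right) + O = \left(\frac{334623}{218977} + \sqrt{-157505 + 37967}\right) + 0 = \left(334623 \cdot \frac{1}{218977} + \sqrt{-119538}\right) + 0 = \left(\frac{334623}{218977} + 3 i \sqrt{13282}\right) + 0 = \frac{334623}{218977} + 3 i \sqrt{13282}$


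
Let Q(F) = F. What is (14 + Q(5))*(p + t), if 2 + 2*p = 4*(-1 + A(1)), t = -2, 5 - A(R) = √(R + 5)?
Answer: 95 - 38*√6 ≈ 1.9194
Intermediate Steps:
A(R) = 5 - √(5 + R) (A(R) = 5 - √(R + 5) = 5 - √(5 + R))
p = 7 - 2*√6 (p = -1 + (4*(-1 + (5 - √(5 + 1))))/2 = -1 + (4*(-1 + (5 - √6)))/2 = -1 + (4*(4 - √6))/2 = -1 + (16 - 4*√6)/2 = -1 + (8 - 2*√6) = 7 - 2*√6 ≈ 2.1010)
(14 + Q(5))*(p + t) = (14 + 5)*((7 - 2*√6) - 2) = 19*(5 - 2*√6) = 95 - 38*√6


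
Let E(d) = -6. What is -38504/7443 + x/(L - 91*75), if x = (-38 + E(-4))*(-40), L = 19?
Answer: -137578952/25328529 ≈ -5.4318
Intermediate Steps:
x = 1760 (x = (-38 - 6)*(-40) = -44*(-40) = 1760)
-38504/7443 + x/(L - 91*75) = -38504/7443 + 1760/(19 - 91*75) = -38504*1/7443 + 1760/(19 - 6825) = -38504/7443 + 1760/(-6806) = -38504/7443 + 1760*(-1/6806) = -38504/7443 - 880/3403 = -137578952/25328529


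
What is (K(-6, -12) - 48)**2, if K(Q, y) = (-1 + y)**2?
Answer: 14641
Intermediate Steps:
(K(-6, -12) - 48)**2 = ((-1 - 12)**2 - 48)**2 = ((-13)**2 - 48)**2 = (169 - 48)**2 = 121**2 = 14641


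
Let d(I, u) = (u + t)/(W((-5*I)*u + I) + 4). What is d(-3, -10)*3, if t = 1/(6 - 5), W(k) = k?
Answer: 27/149 ≈ 0.18121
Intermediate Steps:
t = 1 (t = 1/1 = 1)
d(I, u) = (1 + u)/(4 + I - 5*I*u) (d(I, u) = (u + 1)/(((-5*I)*u + I) + 4) = (1 + u)/((-5*I*u + I) + 4) = (1 + u)/((I - 5*I*u) + 4) = (1 + u)/(4 + I - 5*I*u))
d(-3, -10)*3 = ((-1 - 1*(-10))/(-4 - 3*(-1 + 5*(-10))))*3 = ((-1 + 10)/(-4 - 3*(-1 - 50)))*3 = (9/(-4 - 3*(-51)))*3 = (9/(-4 + 153))*3 = (9/149)*3 = 27/149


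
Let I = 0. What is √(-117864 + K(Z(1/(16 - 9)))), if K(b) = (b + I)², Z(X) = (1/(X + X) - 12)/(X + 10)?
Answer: I*√2376595535/142 ≈ 343.31*I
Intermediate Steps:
Z(X) = (-12 + 1/(2*X))/(10 + X) (Z(X) = (1/(2*X) - 12)/(10 + X) = (-12 + 1/(2*X))/(10 + X))
K(b) = b² (K(b) = (b + 0)² = b²)
√(-117864 + K(Z(1/(16 - 9)))) = √(-117864 + ((1 - 24/(16 - 9))/(2*(1/(16 - 9))*(10 + 1/(16 - 9))))²) = √(-117864 + ((1 - 24/7)/(2*(1/7)*(10 + 1/7)))²) = √(-117864 + ((1 - 24*⅐)/(2*(⅐)*(10 + ⅐)))²) = √(-117864 + ((½)*7*(1 - 24/7)/(71/7))²) = √(-117864 + ((½)*7*(7/71)*(-17/7))²) = √(-117864 + (-119/142)²) = √(-117864 + 14161/20164) = √(-2376595535/20164) = I*√2376595535/142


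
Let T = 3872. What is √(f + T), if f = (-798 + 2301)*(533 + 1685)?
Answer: √3337526 ≈ 1826.9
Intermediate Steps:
f = 3333654 (f = 1503*2218 = 3333654)
√(f + T) = √(3333654 + 3872) = √3337526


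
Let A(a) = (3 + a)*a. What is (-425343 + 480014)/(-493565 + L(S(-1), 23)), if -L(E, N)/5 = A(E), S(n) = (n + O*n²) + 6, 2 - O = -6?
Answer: -54671/494605 ≈ -0.11053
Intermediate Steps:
O = 8 (O = 2 - 1*(-6) = 2 + 6 = 8)
S(n) = 6 + n + 8*n² (S(n) = (n + 8*n²) + 6 = 6 + n + 8*n²)
A(a) = a*(3 + a)
L(E, N) = -5*E*(3 + E)
(-425343 + 480014)/(-493565 + L(S(-1), 23)) = (-425343 + 480014)/(-493565 - 5*(6 - 1 + 8*(-1)²)*(3 + (6 - 1 + 8*(-1)²))) = 54671/(-493565 - 5*(6 - 1 + 8*1)*(3 + (6 - 1 + 8*1))) = 54671/(-493565 - 5*(6 - 1 + 8)*(3 + (6 - 1 + 8))) = 54671/(-493565 - 5*13*(3 + 13)) = 54671/(-493565 - 5*13*16) = 54671/(-493565 - 1040) = 54671/(-494605) = 54671*(-1/494605) = -54671/494605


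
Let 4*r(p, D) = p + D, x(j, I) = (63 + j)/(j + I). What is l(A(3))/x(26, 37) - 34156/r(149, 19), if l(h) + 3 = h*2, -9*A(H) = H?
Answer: -1524793/1869 ≈ -815.83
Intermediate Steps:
A(H) = -H/9
x(j, I) = (63 + j)/(I + j)
l(h) = -3 + 2*h (l(h) = -3 + h*2 = -3 + 2*h)
r(p, D) = D/4 + p/4 (r(p, D) = (p + D)/4 = (D + p)/4 = D/4 + p/4)
l(A(3))/x(26, 37) - 34156/r(149, 19) = (-3 + 2*(-1/9*3))/(((63 + 26)/(37 + 26))) - 34156/((1/4)*19 + (1/4)*149) = (-3 + 2*(-1/3))/((89/63)) - 34156/(19/4 + 149/4) = (-3 - 2/3)/(((1/63)*89)) - 34156/42 = -11/(3*89/63) - 34156*1/42 = -11/3*63/89 - 17078/21 = -231/89 - 17078/21 = -1524793/1869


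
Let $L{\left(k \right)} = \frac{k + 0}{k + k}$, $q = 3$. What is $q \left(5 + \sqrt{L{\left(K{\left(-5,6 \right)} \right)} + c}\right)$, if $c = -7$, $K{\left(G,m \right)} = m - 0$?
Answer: $15 + \frac{3 i \sqrt{26}}{2} \approx 15.0 + 7.6485 i$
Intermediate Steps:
$K{\left(G,m \right)} = m$ ($K{\left(G,m \right)} = m + 0 = m$)
$L{\left(k \right)} = \frac{1}{2}$ ($L{\left(k \right)} = \frac{k}{2 k} = k \frac{1}{2 k} = \frac{1}{2}$)
$q \left(5 + \sqrt{L{\left(K{\left(-5,6 \right)} \right)} + c}\right) = 3 \left(5 + \sqrt{\frac{1}{2} - 7}\right) = 3 \left(5 + \sqrt{- \frac{13}{2}}\right) = 3 \left(5 + \frac{i \sqrt{26}}{2}\right) = 15 + \frac{3 i \sqrt{26}}{2}$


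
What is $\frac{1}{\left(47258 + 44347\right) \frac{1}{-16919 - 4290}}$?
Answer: $- \frac{21209}{91605} \approx -0.23153$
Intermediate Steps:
$\frac{1}{\left(47258 + 44347\right) \frac{1}{-16919 - 4290}} = \frac{1}{91605 \frac{1}{-21209}} = \frac{1}{91605 \left(- \frac{1}{21209}\right)} = \frac{1}{- \frac{91605}{21209}} = - \frac{21209}{91605}$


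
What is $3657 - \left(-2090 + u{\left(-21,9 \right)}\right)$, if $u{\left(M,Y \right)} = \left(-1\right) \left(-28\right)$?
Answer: $5719$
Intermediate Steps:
$u{\left(M,Y \right)} = 28$
$3657 - \left(-2090 + u{\left(-21,9 \right)}\right) = 3657 + \left(2090 - 28\right) = 3657 + 2062 = 5719$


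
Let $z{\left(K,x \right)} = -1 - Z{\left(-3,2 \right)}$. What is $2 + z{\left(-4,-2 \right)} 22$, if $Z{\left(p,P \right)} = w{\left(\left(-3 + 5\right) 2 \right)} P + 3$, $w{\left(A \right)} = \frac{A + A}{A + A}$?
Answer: $-130$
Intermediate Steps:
$w{\left(A \right)} = 1$ ($w{\left(A \right)} = \frac{2 A}{2 A} = 2 A \frac{1}{2 A} = 1$)
$Z{\left(p,P \right)} = 3 + P$ ($Z{\left(p,P \right)} = 1 P + 3 = P + 3 = 3 + P$)
$z{\left(K,x \right)} = -6$ ($z{\left(K,x \right)} = -1 - \left(3 + 2\right) = -1 - 5 = -6$)
$2 + z{\left(-4,-2 \right)} 22 = 2 - 132 = -130$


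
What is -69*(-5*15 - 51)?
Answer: 8694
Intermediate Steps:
-69*(-5*15 - 51) = -69*(-75 - 51) = -69*(-126) = 8694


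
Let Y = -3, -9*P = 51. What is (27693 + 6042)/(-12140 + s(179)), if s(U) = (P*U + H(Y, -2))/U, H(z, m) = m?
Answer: -18115695/6522229 ≈ -2.7775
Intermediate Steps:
P = -17/3 (P = -1/9*51 = -17/3 ≈ -5.6667)
s(U) = (-2 - 17*U/3)/U (s(U) = (-17*U/3 - 2)/U = (-2 - 17*U/3)/U)
(27693 + 6042)/(-12140 + s(179)) = (27693 + 6042)/(-12140 + (-17/3 - 2/179)) = 33735/(-12140 + (-17/3 - 2*1/179)) = 33735/(-12140 + (-17/3 - 2/179)) = 33735/(-12140 - 3049/537) = 33735/(-6522229/537) = 33735*(-537/6522229) = -18115695/6522229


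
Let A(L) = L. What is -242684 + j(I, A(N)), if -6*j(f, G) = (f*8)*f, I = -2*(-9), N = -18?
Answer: -243116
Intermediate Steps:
I = 18
j(f, G) = -4*f²/3 (j(f, G) = -f*8*f/6 = -8*f*f/6 = -4*f²/3)
-242684 + j(I, A(N)) = -242684 - 4/3*18² = -242684 - 4/3*324 = -242684 - 432 = -243116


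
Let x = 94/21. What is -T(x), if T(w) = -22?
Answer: 22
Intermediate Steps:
x = 94/21 (x = 94*(1/21) = 94/21 ≈ 4.4762)
-T(x) = -1*(-22) = 22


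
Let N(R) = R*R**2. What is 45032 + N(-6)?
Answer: 44816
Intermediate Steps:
N(R) = R**3
45032 + N(-6) = 45032 + (-6)**3 = 45032 - 216 = 44816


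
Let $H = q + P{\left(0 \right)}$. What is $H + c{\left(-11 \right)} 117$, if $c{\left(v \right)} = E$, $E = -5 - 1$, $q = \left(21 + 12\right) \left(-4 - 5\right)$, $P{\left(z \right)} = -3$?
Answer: $-1002$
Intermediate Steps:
$q = -297$ ($q = 33 \left(-9\right) = -297$)
$E = -6$ ($E = -5 - 1 = -6$)
$c{\left(v \right)} = -6$
$H = -300$ ($H = -297 - 3 = -300$)
$H + c{\left(-11 \right)} 117 = -300 - 702 = -1002$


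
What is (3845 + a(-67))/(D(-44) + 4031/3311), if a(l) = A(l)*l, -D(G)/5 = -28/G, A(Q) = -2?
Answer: -13174469/6504 ≈ -2025.6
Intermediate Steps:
D(G) = 140/G (D(G) = -(-140)/G = 140/G)
a(l) = -2*l
(3845 + a(-67))/(D(-44) + 4031/3311) = (3845 - 2*(-67))/(140/(-44) + 4031/3311) = (3845 + 134)/(140*(-1/44) + 4031*(1/3311)) = 3979/(-35/11 + 4031/3311) = 3979/(-6504/3311) = 3979*(-3311/6504) = -13174469/6504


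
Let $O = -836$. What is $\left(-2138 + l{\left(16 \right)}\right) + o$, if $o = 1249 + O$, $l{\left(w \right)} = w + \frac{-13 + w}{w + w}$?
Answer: $- \frac{54685}{32} \approx -1708.9$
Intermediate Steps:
$l{\left(w \right)} = w + \frac{-13 + w}{2 w}$
$o = 413$ ($o = 1249 - 836 = 413$)
$\left(-2138 + l{\left(16 \right)}\right) + o = \left(-2138 + \left(\frac{1}{2} + 16 - \frac{13}{2 \cdot 16}\right)\right) + 413 = \left(-2138 + \left(\frac{1}{2} + 16 - \frac{13}{32}\right)\right) + 413 = \left(-2138 + \frac{515}{32}\right) + 413 = - \frac{67901}{32} + 413 = - \frac{54685}{32}$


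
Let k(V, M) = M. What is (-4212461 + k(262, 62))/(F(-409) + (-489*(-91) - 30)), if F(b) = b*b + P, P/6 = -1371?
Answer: -4212399/203524 ≈ -20.697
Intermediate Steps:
P = -8226 (P = 6*(-1371) = -8226)
F(b) = -8226 + b**2 (F(b) = b*b - 8226 = b**2 - 8226 = -8226 + b**2)
(-4212461 + k(262, 62))/(F(-409) + (-489*(-91) - 30)) = (-4212461 + 62)/((-8226 + (-409)**2) + (-489*(-91) - 30)) = -4212399/((-8226 + 167281) + (44499 - 30)) = -4212399/(159055 + 44469) = -4212399/203524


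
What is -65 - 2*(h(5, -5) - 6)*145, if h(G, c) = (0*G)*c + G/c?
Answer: 1965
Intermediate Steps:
h(G, c) = G/c (h(G, c) = 0*c + G/c = 0 + G/c = G/c)
-65 - 2*(h(5, -5) - 6)*145 = -65 - 2*(5/(-5) - 6)*145 = -65 - 2*(5*(-⅕) - 6)*145 = -65 - 2*(-1 - 6)*145 = -65 - 2*(-7)*145 = -65 + 14*145 = -65 + 2030 = 1965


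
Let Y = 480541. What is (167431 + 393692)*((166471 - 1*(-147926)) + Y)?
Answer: 446057995374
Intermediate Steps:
(167431 + 393692)*((166471 - 1*(-147926)) + Y) = (167431 + 393692)*((166471 - 1*(-147926)) + 480541) = 561123*((166471 + 147926) + 480541) = 561123*(314397 + 480541) = 561123*794938 = 446057995374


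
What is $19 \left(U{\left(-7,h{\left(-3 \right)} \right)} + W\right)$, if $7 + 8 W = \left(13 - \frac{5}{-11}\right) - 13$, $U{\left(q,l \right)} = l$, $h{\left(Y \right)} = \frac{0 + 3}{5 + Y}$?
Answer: $\frac{285}{22} \approx 12.955$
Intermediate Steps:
$h{\left(Y \right)} = \frac{3}{5 + Y}$
$W = - \frac{9}{11}$ ($W = - \frac{7}{8} + \frac{\left(13 - \frac{5}{-11}\right) - 13}{8} = - \frac{7}{8} + \frac{\left(13 - - \frac{5}{11}\right) - 13}{8} = - \frac{7}{8} + \frac{\left(13 + \frac{5}{11}\right) - 13}{8} = - \frac{7}{8} + \frac{\frac{148}{11} - 13}{8} = - \frac{7}{8} + \frac{1}{8} \cdot \frac{5}{11} = - \frac{7}{8} + \frac{5}{88} = - \frac{9}{11} \approx -0.81818$)
$19 \left(U{\left(-7,h{\left(-3 \right)} \right)} + W\right) = 19 \left(\frac{3}{5 - 3} - \frac{9}{11}\right) = 19 \left(\frac{3}{2} - \frac{9}{11}\right) = 19 \cdot \frac{15}{22} = \frac{285}{22}$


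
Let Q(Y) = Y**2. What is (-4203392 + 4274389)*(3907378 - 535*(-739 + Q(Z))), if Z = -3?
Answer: 305139994216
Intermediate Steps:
(-4203392 + 4274389)*(3907378 - 535*(-739 + Q(Z))) = (-4203392 + 4274389)*(3907378 - 535*(-739 + (-3)**2)) = 70997*(3907378 - 535*(-739 + 9)) = 70997*(3907378 - 535*(-730)) = 70997*(3907378 + 390550) = 70997*4297928 = 305139994216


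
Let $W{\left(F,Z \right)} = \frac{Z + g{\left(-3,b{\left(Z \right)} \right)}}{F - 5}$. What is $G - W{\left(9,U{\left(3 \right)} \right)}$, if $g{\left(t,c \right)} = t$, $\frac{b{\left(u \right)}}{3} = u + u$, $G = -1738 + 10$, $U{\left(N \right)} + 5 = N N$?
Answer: $- \frac{6913}{4} \approx -1728.3$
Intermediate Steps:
$U{\left(N \right)} = -5 + N^{2}$ ($U{\left(N \right)} = -5 + N N = -5 + N^{2}$)
$G = -1728$
$b{\left(u \right)} = 6 u$ ($b{\left(u \right)} = 3 \left(u + u\right) = 3 \cdot 2 u = 6 u$)
$W{\left(F,Z \right)} = \frac{-3 + Z}{-5 + F}$ ($W{\left(F,Z \right)} = \frac{Z - 3}{F - 5} = \frac{-3 + Z}{-5 + F}$)
$G - W{\left(9,U{\left(3 \right)} \right)} = -1728 - \frac{-3 - \left(5 - 3^{2}\right)}{-5 + 9} = -1728 - \frac{-3 + \left(-5 + 9\right)}{4} = -1728 - \frac{-3 + 4}{4} = -1728 - \frac{1}{4} \cdot 1 = -1728 - \frac{1}{4} = - \frac{6913}{4}$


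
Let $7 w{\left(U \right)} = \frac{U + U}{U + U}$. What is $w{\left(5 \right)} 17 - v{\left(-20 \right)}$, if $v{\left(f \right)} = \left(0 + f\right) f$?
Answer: $- \frac{2783}{7} \approx -397.57$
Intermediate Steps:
$w{\left(U \right)} = \frac{1}{7}$ ($w{\left(U \right)} = \frac{\left(U + U\right) \frac{1}{U + U}}{7} = \frac{2 U \frac{1}{2 U}}{7} = \frac{1}{7} \cdot 1 = \frac{1}{7}$)
$v{\left(f \right)} = f^{2}$ ($v{\left(f \right)} = f f = f^{2}$)
$w{\left(5 \right)} 17 - v{\left(-20 \right)} = \frac{1}{7} \cdot 17 - \left(-20\right)^{2} = \frac{17}{7} - 400 = - \frac{2783}{7}$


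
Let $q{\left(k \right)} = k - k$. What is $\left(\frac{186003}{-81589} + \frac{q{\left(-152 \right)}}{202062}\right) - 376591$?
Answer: $- \frac{370191194}{983} \approx -3.7659 \cdot 10^{5}$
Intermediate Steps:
$q{\left(k \right)} = 0$
$\left(\frac{186003}{-81589} + \frac{q{\left(-152 \right)}}{202062}\right) - 376591 = \left(\frac{186003}{-81589} + \frac{0}{202062}\right) - 376591 = \left(186003 \left(- \frac{1}{81589}\right) + 0 \cdot \frac{1}{202062}\right) - 376591 = \left(- \frac{2241}{983} + 0\right) - 376591 = - \frac{2241}{983} - 376591 = - \frac{370191194}{983}$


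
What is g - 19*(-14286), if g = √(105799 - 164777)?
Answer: 271434 + I*√58978 ≈ 2.7143e+5 + 242.85*I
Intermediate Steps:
g = I*√58978 (g = √(-58978) = I*√58978 ≈ 242.85*I)
g - 19*(-14286) = I*√58978 - 19*(-14286) = I*√58978 + 271434 = 271434 + I*√58978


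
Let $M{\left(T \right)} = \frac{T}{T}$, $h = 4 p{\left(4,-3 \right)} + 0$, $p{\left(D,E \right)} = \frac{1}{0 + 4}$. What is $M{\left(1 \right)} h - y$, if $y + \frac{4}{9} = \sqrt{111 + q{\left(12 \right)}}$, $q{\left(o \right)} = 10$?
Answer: $- \frac{86}{9} \approx -9.5556$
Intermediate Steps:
$p{\left(D,E \right)} = \frac{1}{4}$
$h = 1$ ($h = 4 \cdot \frac{1}{4} + 0 = 1 + 0 = 1$)
$y = \frac{95}{9}$ ($y = - \frac{4}{9} + \sqrt{111 + 10} = - \frac{4}{9} + \sqrt{121} = - \frac{4}{9} + 11 = \frac{95}{9} \approx 10.556$)
$M{\left(T \right)} = 1$
$M{\left(1 \right)} h - y = 1 \cdot 1 - \frac{95}{9} = 1 - \frac{95}{9} = - \frac{86}{9}$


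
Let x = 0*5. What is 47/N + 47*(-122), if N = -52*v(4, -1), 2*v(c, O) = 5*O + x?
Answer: -745373/130 ≈ -5733.6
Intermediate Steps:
x = 0
v(c, O) = 5*O/2 (v(c, O) = (5*O + 0)/2 = (5*O)/2 = 5*O/2)
N = 130 (N = -130*(-1) = -52*(-5/2) = 130)
47/N + 47*(-122) = 47/130 + 47*(-122) = 47*(1/130) - 5734 = 47/130 - 5734 = -745373/130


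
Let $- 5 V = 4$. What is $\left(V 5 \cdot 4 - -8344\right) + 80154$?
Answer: $88482$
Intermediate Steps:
$V = - \frac{4}{5}$ ($V = \left(- \frac{1}{5}\right) 4 = - \frac{4}{5} \approx -0.8$)
$\left(V 5 \cdot 4 - -8344\right) + 80154 = \left(\left(- \frac{4}{5}\right) 5 \cdot 4 - -8344\right) + 80154 = \left(\left(-4\right) 4 + 8344\right) + 80154 = \left(-16 + 8344\right) + 80154 = 8328 + 80154 = 88482$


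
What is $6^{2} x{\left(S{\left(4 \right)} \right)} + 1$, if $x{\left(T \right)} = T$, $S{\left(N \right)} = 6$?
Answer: $217$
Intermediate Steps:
$6^{2} x{\left(S{\left(4 \right)} \right)} + 1 = 6^{2} \cdot 6 + 1 = 36 \cdot 6 + 1 = 216 + 1 = 217$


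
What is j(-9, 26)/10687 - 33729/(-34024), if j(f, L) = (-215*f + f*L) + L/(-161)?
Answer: 67351315543/58541932568 ≈ 1.1505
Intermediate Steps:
j(f, L) = -215*f - L/161 + L*f (j(f, L) = (-215*f + L*f) + L*(-1/161) = (-215*f + L*f) - L/161 = -215*f - L/161 + L*f)
j(-9, 26)/10687 - 33729/(-34024) = (-215*(-9) - 1/161*26 + 26*(-9))/10687 - 33729/(-34024) = (1935 - 26/161 - 234)*(1/10687) - 33729*(-1/34024) = (273835/161)*(1/10687) + 33729/34024 = 273835/1720607 + 33729/34024 = 67351315543/58541932568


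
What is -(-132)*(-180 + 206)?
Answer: 3432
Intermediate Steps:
-(-132)*(-180 + 206) = -(-132)*26 = -132*(-26) = 3432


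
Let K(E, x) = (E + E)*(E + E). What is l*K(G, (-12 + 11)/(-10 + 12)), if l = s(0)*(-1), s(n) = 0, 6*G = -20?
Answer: 0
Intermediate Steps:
G = -10/3 (G = (⅙)*(-20) = -10/3 ≈ -3.3333)
K(E, x) = 4*E² (K(E, x) = (2*E)*(2*E) = 4*E²)
l = 0 (l = 0*(-1) = 0)
l*K(G, (-12 + 11)/(-10 + 12)) = 0*(4*(-10/3)²) = 0*(4*(100/9)) = 0*(400/9) = 0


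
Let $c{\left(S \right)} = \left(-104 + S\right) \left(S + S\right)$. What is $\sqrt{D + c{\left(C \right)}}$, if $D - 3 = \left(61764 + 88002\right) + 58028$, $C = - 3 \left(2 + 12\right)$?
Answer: $\sqrt{220061} \approx 469.11$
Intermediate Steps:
$C = -42$ ($C = \left(-3\right) 14 = -42$)
$c{\left(S \right)} = 2 S \left(-104 + S\right)$ ($c{\left(S \right)} = \left(-104 + S\right) 2 S = 2 S \left(-104 + S\right)$)
$D = 207797$ ($D = 3 + \left(\left(61764 + 88002\right) + 58028\right) = 3 + \left(149766 + 58028\right) = 3 + 207794 = 207797$)
$\sqrt{D + c{\left(C \right)}} = \sqrt{207797 + 2 \left(-42\right) \left(-104 - 42\right)} = \sqrt{207797 + 2 \left(-42\right) \left(-146\right)} = \sqrt{207797 + 12264} = \sqrt{220061}$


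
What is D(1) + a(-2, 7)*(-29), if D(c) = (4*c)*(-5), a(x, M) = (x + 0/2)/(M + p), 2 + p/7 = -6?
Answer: -1038/49 ≈ -21.184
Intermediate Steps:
p = -56 (p = -14 + 7*(-6) = -14 - 42 = -56)
a(x, M) = x/(-56 + M) (a(x, M) = (x + 0/2)/(M - 56) = (x + 0*(½))/(-56 + M) = (x + 0)/(-56 + M) = x/(-56 + M))
D(c) = -20*c
D(1) + a(-2, 7)*(-29) = -20*1 - 2/(-56 + 7)*(-29) = -20 - 2/(-49)*(-29) = -20 - 2*(-1/49)*(-29) = -20 + (2/49)*(-29) = -20 - 58/49 = -1038/49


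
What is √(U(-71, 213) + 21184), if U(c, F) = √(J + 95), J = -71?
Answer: √(21184 + 2*√6) ≈ 145.56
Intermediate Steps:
U(c, F) = 2*√6 (U(c, F) = √(-71 + 95) = √24 = 2*√6)
√(U(-71, 213) + 21184) = √(2*√6 + 21184) = √(21184 + 2*√6)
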